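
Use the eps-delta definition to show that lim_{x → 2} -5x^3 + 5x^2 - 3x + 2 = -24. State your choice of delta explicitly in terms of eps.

Let eps > 0 be given. We want delta > 0 such that 0 < |x − 2| < delta implies |(-5x^3 + 5x^2 - 3x + 2) + 24| < eps.
(-5x^3 + 5x^2 - 3x + 2) + 24 = -5x^3 + 5x^2 - 3x + 26 = (x − 2)(-5x^2 - 5x - 13).
So |(-5x^3 + 5x^2 - 3x + 2) + 24| = |x − 2|·|-5x^2 - 5x - 13|.
Require delta ≤ 2. Then |x − 2| < 2 gives |x| < 4, and by the triangle inequality |-5x^2 - 5x - 13| ≤ 5·4^2 + 5·4 + 13 = 113.
Hence |(-5x^3 + 5x^2 - 3x + 2) + 24| ≤ 113|x − 2| < eps provided |x − 2| < eps/113.
Take delta = min(2, eps/113). Then 0 < |x − 2| < delta gives both |x − 2| < 2 and |x − 2| < eps/113, so |(-5x^3 + 5x^2 - 3x + 2) + 24| < eps.

delta = min(2, eps/113)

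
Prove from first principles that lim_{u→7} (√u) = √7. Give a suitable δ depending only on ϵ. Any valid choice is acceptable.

Suppose ϵ > 0. We want δ > 0 such that 0 < |u − 7| < δ implies |√u − √7| < ϵ.
Multiplying by the conjugate, |√u − √7| = |u − 7|/(√u + √7).
Restrict δ ≤ 7 so that |u − 7| < 7 forces u > 0, and then √u + √7 > √7.
Hence |√u − √7| < |u − 7|/√7, which is < ϵ once |u − 7| < √7·ϵ.
Take δ = min(7, √7·ϵ). If 0 < |u − 7| < δ then u > 0 and |√u − √7| < |u − 7|/√7 < ϵ.

δ = min(7, √7·ϵ)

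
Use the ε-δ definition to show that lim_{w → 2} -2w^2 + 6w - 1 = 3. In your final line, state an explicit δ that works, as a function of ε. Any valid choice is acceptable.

Fix ε > 0. We want δ > 0 such that 0 < |w − 2| < δ implies |(-2w^2 + 6w - 1) − 3| < ε.
(-2w^2 + 6w - 1) − 3 = -2w^2 + 6w - 4 = (w − 2)(-2w + 2).
So |(-2w^2 + 6w - 1) − 3| = |w − 2|·|-2w + 2|.
Require δ ≤ 1. Then |w − 2| < 1 gives |w| < 3, and by the triangle inequality |-2w + 2| ≤ 2·3 + 2 = 8.
Hence |(-2w^2 + 6w - 1) − 3| ≤ 8|w − 2| < ε provided |w − 2| < ε/8.
Take δ = min(1, ε/8). Then 0 < |w − 2| < δ gives both |w − 2| < 1 and |w − 2| < ε/8, so |(-2w^2 + 6w - 1) − 3| < ε.

δ = min(1, ε/8)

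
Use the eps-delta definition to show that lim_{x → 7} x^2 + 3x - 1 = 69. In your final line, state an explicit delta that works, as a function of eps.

delta = min(2, eps/19)

Let eps > 0. We want delta > 0 such that 0 < |x − 7| < delta implies |(x^2 + 3x - 1) − 69| < eps.
(x^2 + 3x - 1) − 69 = x^2 + 3x - 70 = (x − 7)(x + 10).
So |(x^2 + 3x - 1) − 69| = |x − 7|·|x + 10|.
Assume first that |x − 7| < 2, so |x| < 9. Then |x + 10| ≤ 9 + 10 = 19.
Hence |(x^2 + 3x - 1) − 69| ≤ 19|x − 7| < eps provided |x − 7| < eps/19.
Choosing delta = min(2, eps/19) ensures both conditions, hence |(x^2 + 3x - 1) − 69| < eps.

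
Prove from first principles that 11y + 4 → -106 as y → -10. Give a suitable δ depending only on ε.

δ = ε/11

Let ε > 0. We need δ > 0 so that 0 < |y + 10| < δ implies |(11y + 4) + 106| < ε.
|(11y + 4) + 106| = |11y + 110| = 11|y + 10|.
So 11|y + 10| < ε exactly when |y + 10| < ε/11.
Choosing δ = ε/11 gives |(11y + 4) + 106| = 11|y + 10| < ε whenever |y + 10| < δ.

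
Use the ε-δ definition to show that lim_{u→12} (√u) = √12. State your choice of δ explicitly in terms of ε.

δ = min(12, √12·ε)

Let ε > 0. We want δ > 0 such that 0 < |u − 12| < δ implies |√u − √12| < ε.
Multiplying by the conjugate, |√u − √12| = |u − 12|/(√u + √12).
Restrict δ ≤ 12 so that |u − 12| < 12 forces u > 0, and then √u + √12 > √12.
Hence |√u − √12| < |u − 12|/√12, which is < ε once |u − 12| < √12·ε.
Take δ = min(12, √12·ε). If 0 < |u − 12| < δ then u > 0 and |√u − √12| < |u − 12|/√12 < ε.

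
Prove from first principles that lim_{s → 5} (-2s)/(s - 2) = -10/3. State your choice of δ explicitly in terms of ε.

Let ε > 0 be given. We want δ > 0 with 0 < |s − 5| < δ ⇒ |(-2s)/(s - 2) + 10/3| < ε.
Combining over a common denominator, (-2s)/(s - 2) + 10/3 = [(-2s)·3 − (-10)·(s - 2)] / [3·(s - 2)] = 4(s − 5) / (3(s - 2)).
So |(-2s)/(s - 2) + 10/3| = 4|s − 5| / (3·|s − 2|).
Require δ ≤ 3/2, so |s − 2| ≥ |3| − |s − 5| > 3 − 3/2 = 3/2.
Hence |(-2s)/(s - 2) + 10/3| < 4|s − 5|/(3·(3/2)) = (8/9)|s − 5|, which is < ε once |s − 5| < (9/8)ε.
Take δ = min(3/2, (9/8)ε). Then 0 < |s − 5| < δ forces both bounds, so |(-2s)/(s - 2) + 10/3| < ε.

δ = min(3/2, (9/8)ε)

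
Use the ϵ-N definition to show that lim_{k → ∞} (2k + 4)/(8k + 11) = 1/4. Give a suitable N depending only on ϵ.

Let ϵ > 0 be given. For k ≥ 1, |(2k + 4)/(8k + 11) − (1/4)| = |10|/(8(8k + 11)) = 10/(8(8k + 11)).
Since 8k + 11 ≥ 8k for k ≥ 1, this is ≤ 10/(8·8k) = (5/32)/k.
So |(2k + 4)/(8k + 11) − (1/4)| < ϵ whenever k > (5/32)/ϵ.
Take N = (5/32)/ϵ. If k > N then |(2k + 4)/(8k + 11) − (1/4)| ≤ (5/32)/k < ϵ.

N = (5/32)/ϵ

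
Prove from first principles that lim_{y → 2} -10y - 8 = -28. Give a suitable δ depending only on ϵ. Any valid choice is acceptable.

Let ϵ > 0 be given. We need δ > 0 so that 0 < |y − 2| < δ implies |(-10y - 8) + 28| < ϵ.
Since (-10y - 8) + 28 = -10(y − 2), we have |(-10y - 8) + 28| = 10|y − 2|.
So 10|y − 2| < ϵ exactly when |y − 2| < ϵ/10.
Choosing δ = ϵ/10 gives |(-10y - 8) + 28| = 10|y − 2| < ϵ whenever |y − 2| < δ.

δ = ϵ/10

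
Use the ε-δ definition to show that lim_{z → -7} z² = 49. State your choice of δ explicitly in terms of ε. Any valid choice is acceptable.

Let ε > 0. We seek δ > 0 with 0 < |z + 7| < δ ⇒ |z² − 49| < ε.
Factor: z² − 49 = (z + 7)(z - 7), so |z² − 49| = |z + 7|·|z - 7|.
Impose δ ≤ 1 so that |z| < 8; then |z - 7| ≤ 15.
Hence |z² − 49| ≤ 15|z + 7|, which is < ε once |z + 7| < ε/15.
Take δ = min(1, ε/15). If 0 < |z + 7| < δ then both bounds hold and |z² − 49| ≤ 15|z + 7| < 15·(ε/15) = ε.

δ = min(1, ε/15)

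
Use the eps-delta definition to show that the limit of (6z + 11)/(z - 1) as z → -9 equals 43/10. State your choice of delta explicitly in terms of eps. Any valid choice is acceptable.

delta = min(5, (50/17)eps)

Fix eps > 0. We want delta > 0 with 0 < |z + 9| < delta ⇒ |(6z + 11)/(z - 1) − (43/10)| < eps.
Combining over a common denominator, (6z + 11)/(z - 1) − (43/10) = [(6z + 11)·(-10) − (-43)·(z - 1)] / [(-10)·(z - 1)] = -17(z + 9) / ((-10)(z - 1)).
So |(6z + 11)/(z - 1) − (43/10)| = 17|z + 9| / (10·|z − 1|).
Restrict delta ≤ 5. Then |z + 9| < 5 gives |z − 1| = |(z + 9) + (-10)| ≥ 10 − 5 = 5.
Hence |(6z + 11)/(z - 1) − (43/10)| < 17|z + 9|/(10·5) = (17/50)|z + 9|, which is < eps once |z + 9| < (50/17)eps.
Take delta = min(5, (50/17)eps). Then 0 < |z + 9| < delta forces both bounds, so |(6z + 11)/(z - 1) − (43/10)| < eps.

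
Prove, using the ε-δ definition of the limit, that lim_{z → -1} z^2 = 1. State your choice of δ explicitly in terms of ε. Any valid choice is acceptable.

Fix ε > 0. We seek δ > 0 with 0 < |z + 1| < δ ⇒ |z^2 − 1| < ε.
Factor: z^2 − 1 = (z + 1)(z - 1), so |z^2 − 1| = |z + 1|·|z - 1|.
Impose δ ≤ 1 so that |z| < 2; then |z - 1| ≤ 3.
Hence |z^2 − 1| ≤ 3|z + 1|, which is < ε once |z + 1| < ε/3.
Take δ = min(1, ε/3). If 0 < |z + 1| < δ then both bounds hold and |z^2 − 1| ≤ 3|z + 1| < 3·(ε/3) = ε.

δ = min(1, ε/3)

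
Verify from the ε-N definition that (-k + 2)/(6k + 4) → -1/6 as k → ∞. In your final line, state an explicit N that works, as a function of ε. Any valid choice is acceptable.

Fix ε > 0. For k ≥ 1, |(-k + 2)/(6k + 4) + 1/6| = |16|/(6(6k + 4)) = 16/(6(6k + 4)).
Since 6k + 4 ≥ 6k for k ≥ 1, this is ≤ 16/(6·6k) = (4/9)/k.
So |(-k + 2)/(6k + 4) + 1/6| < ε whenever k > (4/9)/ε.
Take N = (4/9)/ε. If k > N then |(-k + 2)/(6k + 4) + 1/6| ≤ (4/9)/k < ε.

N = (4/9)/ε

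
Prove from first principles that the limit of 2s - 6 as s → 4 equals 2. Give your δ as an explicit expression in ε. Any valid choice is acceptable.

Let ε > 0 be given. We need δ > 0 so that 0 < |s − 4| < δ implies |(2s - 6) − 2| < ε.
Since (2s - 6) − 2 = 2(s − 4), we have |(2s - 6) − 2| = 2|s − 4|.
Thus it suffices that |s − 4| < ε/2.
Take δ = ε/2. If 0 < |s − 4| < δ then |(2s - 6) − 2| = 2|s − 4| < 2·(ε/2) = ε.

δ = ε/2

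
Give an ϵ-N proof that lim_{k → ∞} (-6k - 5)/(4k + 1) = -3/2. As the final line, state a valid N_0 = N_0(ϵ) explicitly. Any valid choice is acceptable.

N_0 = (7/8)/ϵ

Suppose ϵ > 0. For k ≥ 1, |(-6k - 5)/(4k + 1) + 3/2| = |-14|/(4(4k + 1)) = 14/(4(4k + 1)).
Since 4k + 1 ≥ 4k for k ≥ 1, this is ≤ 14/(4·4k) = (7/8)/k.
So |(-6k - 5)/(4k + 1) + 3/2| < ϵ whenever k > (7/8)/ϵ.
Take N_0 = (7/8)/ϵ. If k > N_0 then |(-6k - 5)/(4k + 1) + 3/2| ≤ (7/8)/k < ϵ.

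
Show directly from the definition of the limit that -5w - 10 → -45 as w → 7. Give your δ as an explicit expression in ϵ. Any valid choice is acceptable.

Let ϵ > 0. We need δ > 0 so that 0 < |w − 7| < δ implies |(-5w - 10) + 45| < ϵ.
|(-5w - 10) + 45| = |-5w + 35| = 5|w − 7|.
Thus it suffices that |w − 7| < ϵ/5.
Take δ = ϵ/5. If 0 < |w − 7| < δ then |(-5w - 10) + 45| = 5|w − 7| < 5·(ϵ/5) = ϵ.

δ = ϵ/5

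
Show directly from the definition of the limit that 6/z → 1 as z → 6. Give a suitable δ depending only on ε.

δ = min(3, 3ε)

Suppose ε > 0. We seek δ > 0 such that 0 < |z − 6| < δ implies |6/z − 1| < ε.
|6/z − 1| = 6·|6 − z|/(6·|z|) = 6|z − 6|/(6|z|).
Require δ ≤ 3 so that |z| > 6 − 3 = 3, hence 6|z| > 18.
Then |6/z − 1| < 6|z − 6|/18, which is < ε when |z − 6| < 3ε.
Take δ = min(3, 3ε). Then 0 < |z − 6| < δ gives both |z − 6| < 3 and |z − 6| < 3ε, so |6/z − 1| < ε.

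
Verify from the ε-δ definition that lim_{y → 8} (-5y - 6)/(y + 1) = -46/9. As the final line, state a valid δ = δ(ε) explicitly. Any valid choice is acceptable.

δ = min(9/2, (81/2)ε)

Suppose ε > 0. We want δ > 0 with 0 < |y − 8| < δ ⇒ |(-5y - 6)/(y + 1) + 46/9| < ε.
Combining over a common denominator, (-5y - 6)/(y + 1) + 46/9 = [(-5y - 6)·9 − (-46)·(y + 1)] / [9·(y + 1)] = 1(y − 8) / (9(y + 1)).
So |(-5y - 6)/(y + 1) + 46/9| = |y − 8| / (9·|y + 1|).
Restrict δ ≤ 9/2. Then |y − 8| < 9/2 gives |y + 1| = |(y − 8) + 9| ≥ 9 − 9/2 = 9/2.
Hence |(-5y - 6)/(y + 1) + 46/9| < |y − 8|/(9·(9/2)) = (2/81)|y − 8|, which is < ε once |y − 8| < (81/2)ε.
Take δ = min(9/2, (81/2)ε). Then 0 < |y − 8| < δ forces both bounds, so |(-5y - 6)/(y + 1) + 46/9| < ε.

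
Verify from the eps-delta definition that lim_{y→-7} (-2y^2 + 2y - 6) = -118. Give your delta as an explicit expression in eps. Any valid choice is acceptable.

delta = min(1, eps/32)

Suppose eps > 0. We want delta > 0 such that 0 < |y + 7| < delta implies |(-2y^2 + 2y - 6) + 118| < eps.
(-2y^2 + 2y - 6) + 118 = -2y^2 + 2y + 112 = (y + 7)(-2y + 16).
So |(-2y^2 + 2y - 6) + 118| = |y + 7|·|-2y + 16|.
Require delta ≤ 1. Then |y + 7| < 1 gives |y| < 8, and by the triangle inequality |-2y + 16| ≤ 2·8 + 16 = 32.
Hence |(-2y^2 + 2y - 6) + 118| ≤ 32|y + 7| < eps provided |y + 7| < eps/32.
Choosing delta = min(1, eps/32) ensures both conditions, hence |(-2y^2 + 2y - 6) + 118| < eps.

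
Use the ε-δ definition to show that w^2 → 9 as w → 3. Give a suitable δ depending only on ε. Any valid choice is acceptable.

δ = min(2, ε/8)

Let ε > 0. We seek δ > 0 with 0 < |w − 3| < δ ⇒ |w^2 − 9| < ε.
Factor: w^2 − 9 = (w − 3)(w + 3), so |w^2 − 9| = |w − 3|·|w + 3|.
Impose δ ≤ 2 so that |w| < 5; then |w + 3| ≤ 8.
Hence |w^2 − 9| ≤ 8|w − 3|, which is < ε once |w − 3| < ε/8.
Take δ = min(2, ε/8). If 0 < |w − 3| < δ then both bounds hold and |w^2 − 9| ≤ 8|w − 3| < 8·(ε/8) = ε.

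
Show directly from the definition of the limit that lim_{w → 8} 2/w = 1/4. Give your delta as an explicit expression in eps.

delta = min(4, 16eps)

Suppose eps > 0. We seek delta > 0 such that 0 < |w − 8| < delta implies |2/w − (1/4)| < eps.
|2/w − (1/4)| = 2·|8 − w|/(8·|w|) = 2|w − 8|/(8|w|).
Restrict delta ≤ 4. Then |w − 8| < 4 gives |w| > 4, so 8|w| > 32.
Then |2/w − (1/4)| < 2|w − 8|/32, which is < eps when |w − 8| < 16eps.
Take delta = min(4, 16eps). Then 0 < |w − 8| < delta gives both |w − 8| < 4 and |w − 8| < 16eps, so |2/w − (1/4)| < eps.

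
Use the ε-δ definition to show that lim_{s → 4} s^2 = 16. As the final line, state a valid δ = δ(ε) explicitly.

δ = min(1, ε/9)

Let ε > 0. We seek δ > 0 with 0 < |s − 4| < δ ⇒ |s^2 − 16| < ε.
Factor: s^2 − 16 = (s − 4)(s + 4), so |s^2 − 16| = |s − 4|·|s + 4|.
Impose δ ≤ 1 so that |s| < 5; then |s + 4| ≤ 9.
Hence |s^2 − 16| ≤ 9|s − 4|, which is < ε once |s − 4| < ε/9.
Take δ = min(1, ε/9). If 0 < |s − 4| < δ then both bounds hold and |s^2 − 16| ≤ 9|s − 4| < 9·(ε/9) = ε.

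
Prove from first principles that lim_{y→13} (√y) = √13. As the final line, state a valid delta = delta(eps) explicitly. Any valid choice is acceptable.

delta = min(13, √13·eps)

Suppose eps > 0. We want delta > 0 such that 0 < |y − 13| < delta implies |√y − √13| < eps.
Rationalise: √y − √13 = (y − 13)/(√y + √13), so |√y − √13| = |y − 13|/(√y + √13).
Restrict delta ≤ 13 so that |y − 13| < 13 forces y > 0, and then √y + √13 > √13.
Hence |√y − √13| < |y − 13|/√13, which is < eps once |y − 13| < √13·eps.
Take delta = min(13, √13·eps). If 0 < |y − 13| < delta then y > 0 and |√y − √13| < |y − 13|/√13 < eps.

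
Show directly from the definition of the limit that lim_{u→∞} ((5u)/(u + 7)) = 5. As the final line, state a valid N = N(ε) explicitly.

N = 35/ε

Suppose ε > 0. We seek N > 0 such that u > N implies |(5u)/(u + 7) − 5| < ε.
(5u)/(u + 7) − 5 = ((5u) − 5(u + 7)) / ((u + 7)) = -35/((u + 7)).
For u > 0 we have u + 7 > u, so |(5u)/(u + 7) − 5| = 35/((u + 7)) < 35/(u) = 35/u.
Thus |(5u)/(u + 7) − 5| < ε whenever u > 35/ε.
Take N = 35/ε. If u > N then |(5u)/(u + 7) − 5| < 35/u < ε.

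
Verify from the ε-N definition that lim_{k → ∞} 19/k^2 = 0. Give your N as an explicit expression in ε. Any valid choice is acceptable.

Suppose ε > 0. For k ≥ 1, |19/k^2 − 0| = 19/k^2.
19/k^2 < ε ⇔ k^2 > 19/ε ⇔ k > (19/ε)^{1/2}.
Take N = (19/ε)^{1/2}. Then k > N implies 19/k^2 < ε.

N = (19/ε)^{1/2}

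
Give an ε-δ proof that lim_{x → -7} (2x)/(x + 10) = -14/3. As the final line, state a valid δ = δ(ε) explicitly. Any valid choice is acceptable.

δ = min(3/2, (9/40)ε)

Fix ε > 0. We want δ > 0 with 0 < |x + 7| < δ ⇒ |(2x)/(x + 10) + 14/3| < ε.
Combining over a common denominator, (2x)/(x + 10) + 14/3 = [(2x)·3 − (-14)·(x + 10)] / [3·(x + 10)] = 20(x + 7) / (3(x + 10)).
So |(2x)/(x + 10) + 14/3| = 20|x + 7| / (3·|x + 10|).
Require δ ≤ 3/2, so |x + 10| ≥ |3| − |x + 7| > 3 − 3/2 = 3/2.
Hence |(2x)/(x + 10) + 14/3| < 20|x + 7|/(3·(3/2)) = (40/9)|x + 7|, which is < ε once |x + 7| < (9/40)ε.
Take δ = min(3/2, (9/40)ε). Then 0 < |x + 7| < δ forces both bounds, so |(2x)/(x + 10) + 14/3| < ε.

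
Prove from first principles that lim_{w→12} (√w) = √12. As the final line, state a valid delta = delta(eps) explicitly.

delta = min(12, √12·eps)

Suppose eps > 0. We want delta > 0 such that 0 < |w − 12| < delta implies |√w − √12| < eps.
Multiplying by the conjugate, |√w − √12| = |w − 12|/(√w + √12).
Restrict delta ≤ 12 so that |w − 12| < 12 forces w > 0, and then √w + √12 > √12.
Hence |√w − √12| < |w − 12|/√12, which is < eps once |w − 12| < √12·eps.
Take delta = min(12, √12·eps). If 0 < |w − 12| < delta then w > 0 and |√w − √12| < |w − 12|/√12 < eps.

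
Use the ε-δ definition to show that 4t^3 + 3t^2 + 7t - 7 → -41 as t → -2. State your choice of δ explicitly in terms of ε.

Let ε > 0. We want δ > 0 such that 0 < |t + 2| < δ implies |(4t^3 + 3t^2 + 7t - 7) + 41| < ε.
(4t^3 + 3t^2 + 7t - 7) + 41 = 4t^3 + 3t^2 + 7t + 34 = (t + 2)(4t^2 - 5t + 17).
So |(4t^3 + 3t^2 + 7t - 7) + 41| = |t + 2|·|4t^2 - 5t + 17|.
Assume first that |t + 2| < 1, so |t| < 3. Then |4t^2 - 5t + 17| ≤ 4·3^2 + 5·3 + 17 = 68.
Hence |(4t^3 + 3t^2 + 7t - 7) + 41| ≤ 68|t + 2| < ε provided |t + 2| < ε/68.
Take δ = min(1, ε/68). Then 0 < |t + 2| < δ gives both |t + 2| < 1 and |t + 2| < ε/68, so |(4t^3 + 3t^2 + 7t - 7) + 41| < ε.

δ = min(1, ε/68)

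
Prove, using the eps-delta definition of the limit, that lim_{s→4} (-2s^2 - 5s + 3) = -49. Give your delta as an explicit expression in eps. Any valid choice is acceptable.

delta = min(2, eps/25)

Let eps > 0 be given. We want delta > 0 such that 0 < |s − 4| < delta implies |(-2s^2 - 5s + 3) + 49| < eps.
(-2s^2 - 5s + 3) + 49 = -2s^2 - 5s + 52 = (s − 4)(-2s - 13).
So |(-2s^2 - 5s + 3) + 49| = |s − 4|·|-2s - 13|.
Assume first that |s − 4| < 2, so |s| < 6. Then |-2s - 13| ≤ 2·6 + 13 = 25.
Hence |(-2s^2 - 5s + 3) + 49| ≤ 25|s − 4| < eps provided |s − 4| < eps/25.
Choosing delta = min(2, eps/25) ensures both conditions, hence |(-2s^2 - 5s + 3) + 49| < eps.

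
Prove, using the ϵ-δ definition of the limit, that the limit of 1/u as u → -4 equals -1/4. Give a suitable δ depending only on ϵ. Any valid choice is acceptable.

Fix ϵ > 0. We seek δ > 0 such that 0 < |u + 4| < δ implies |1/u + 1/4| < ϵ.
|1/u + 1/4| = |-4 − u|/(4·|u|) = |u + 4|/(4|u|).
Restrict δ ≤ 2. Then |u + 4| < 2 gives |u| > 2, so 4|u| > 8.
Then |1/u + 1/4| < |u + 4|/8, which is < ϵ when |u + 4| < 8ϵ.
Take δ = min(2, 8ϵ). Then 0 < |u + 4| < δ gives both |u + 4| < 2 and |u + 4| < 8ϵ, so |1/u + 1/4| < ϵ.

δ = min(2, 8ϵ)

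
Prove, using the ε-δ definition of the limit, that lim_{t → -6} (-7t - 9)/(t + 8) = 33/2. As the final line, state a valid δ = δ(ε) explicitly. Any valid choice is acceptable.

δ = min(1, (2/47)ε)

Suppose ε > 0. We want δ > 0 with 0 < |t + 6| < δ ⇒ |(-7t - 9)/(t + 8) − (33/2)| < ε.
Combining over a common denominator, (-7t - 9)/(t + 8) − (33/2) = [(-7t - 9)·2 − 33·(t + 8)] / [2·(t + 8)] = -47(t + 6) / (2(t + 8)).
So |(-7t - 9)/(t + 8) − (33/2)| = 47|t + 6| / (2·|t + 8|).
Restrict δ ≤ 1. Then |t + 6| < 1 gives |t + 8| = |(t + 6) + 2| ≥ 2 − 1 = 1.
Hence |(-7t - 9)/(t + 8) − (33/2)| < 47|t + 6|/(2·1) = (47/2)|t + 6|, which is < ε once |t + 6| < (2/47)ε.
Take δ = min(1, (2/47)ε). Then 0 < |t + 6| < δ forces both bounds, so |(-7t - 9)/(t + 8) − (33/2)| < ε.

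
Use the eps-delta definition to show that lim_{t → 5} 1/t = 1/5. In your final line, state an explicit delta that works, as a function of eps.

Let eps > 0. We seek delta > 0 such that 0 < |t − 5| < delta implies |1/t − (1/5)| < eps.
|1/t − (1/5)| = |5 − t|/(5·|t|) = |t − 5|/(5|t|).
Require delta ≤ 5/2 so that |t| > 5 − 5/2 = 5/2, hence 5|t| > 25/2.
Then |1/t − (1/5)| < |t − 5|/(25/2), which is < eps when |t − 5| < (25/2)eps.
Take delta = min(5/2, (25/2)eps). Then 0 < |t − 5| < delta gives both |t − 5| < 5/2 and |t − 5| < (25/2)eps, so |1/t − (1/5)| < eps.

delta = min(5/2, (25/2)eps)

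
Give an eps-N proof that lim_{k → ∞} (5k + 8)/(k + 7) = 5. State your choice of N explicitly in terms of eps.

N = 27/eps

Suppose eps > 0. For k ≥ 1, |(5k + 8)/(k + 7) − 5| = |-27|/((k + 7)) = 27/((k + 7)).
Since k + 7 ≥ k for k ≥ 1, this is ≤ 27/(k) = 27/k.
So |(5k + 8)/(k + 7) − 5| < eps whenever k > 27/eps.
Take N = 27/eps. If k > N then |(5k + 8)/(k + 7) − 5| ≤ 27/k < eps.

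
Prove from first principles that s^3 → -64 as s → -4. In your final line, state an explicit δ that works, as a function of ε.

δ = min(1, ε/61)

Let ε > 0. We seek δ > 0 with 0 < |s + 4| < δ ⇒ |s^3 + 64| < ε.
Factor: s^3 + 64 = (s + 4)(s^2 - 4s + 16), so |s^3 + 64| = |s + 4|·|s^2 - 4s + 16|.
Restrict δ ≤ 1. Then |s + 4| < 1 gives |s| < 5, so by the triangle inequality |s^2 - 4s + 16| ≤ 5^2 + 4·5 + 16 = 61.
Hence |s^3 + 64| ≤ 61|s + 4|, which is < ε once |s + 4| < ε/61.
Take δ = min(1, ε/61). If 0 < |s + 4| < δ then both bounds hold and |s^3 + 64| ≤ 61|s + 4| < 61·(ε/61) = ε.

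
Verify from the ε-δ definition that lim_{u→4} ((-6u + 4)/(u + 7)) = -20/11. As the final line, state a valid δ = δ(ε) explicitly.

Let ε > 0. We want δ > 0 with 0 < |u − 4| < δ ⇒ |(-6u + 4)/(u + 7) + 20/11| < ε.
Combining over a common denominator, (-6u + 4)/(u + 7) + 20/11 = [(-6u + 4)·11 − (-20)·(u + 7)] / [11·(u + 7)] = -46(u − 4) / (11(u + 7)).
So |(-6u + 4)/(u + 7) + 20/11| = 46|u − 4| / (11·|u + 7|).
Require δ ≤ 11/2, so |u + 7| ≥ |11| − |u − 4| > 11 − 11/2 = 11/2.
Hence |(-6u + 4)/(u + 7) + 20/11| < 46|u − 4|/(11·(11/2)) = (92/121)|u − 4|, which is < ε once |u − 4| < (121/92)ε.
Take δ = min(11/2, (121/92)ε). Then 0 < |u − 4| < δ forces both bounds, so |(-6u + 4)/(u + 7) + 20/11| < ε.

δ = min(11/2, (121/92)ε)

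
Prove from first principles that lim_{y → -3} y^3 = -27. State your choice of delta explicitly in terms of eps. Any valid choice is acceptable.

Suppose eps > 0. We seek delta > 0 with 0 < |y + 3| < delta ⇒ |y^3 + 27| < eps.
Factor: y^3 + 27 = (y + 3)(y^2 - 3y + 9), so |y^3 + 27| = |y + 3|·|y^2 - 3y + 9|.
Restrict delta ≤ 1. Then |y + 3| < 1 gives |y| < 4, so by the triangle inequality |y^2 - 3y + 9| ≤ 4^2 + 3·4 + 9 = 37.
Hence |y^3 + 27| ≤ 37|y + 3|, which is < eps once |y + 3| < eps/37.
Take delta = min(1, eps/37). If 0 < |y + 3| < delta then both bounds hold and |y^3 + 27| ≤ 37|y + 3| < 37·(eps/37) = eps.

delta = min(1, eps/37)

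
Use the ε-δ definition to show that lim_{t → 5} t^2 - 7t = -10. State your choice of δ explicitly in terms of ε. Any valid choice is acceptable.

Suppose ε > 0. We want δ > 0 such that 0 < |t − 5| < δ implies |(t^2 - 7t) + 10| < ε.
(t^2 - 7t) + 10 = t^2 - 7t + 10 = (t − 5)(t - 2).
So |(t^2 - 7t) + 10| = |t − 5|·|t - 2|.
Require δ ≤ 1. Then |t − 5| < 1 gives |t| < 6, and by the triangle inequality |t - 2| ≤ 6 + 2 = 8.
Hence |(t^2 - 7t) + 10| ≤ 8|t − 5| < ε provided |t − 5| < ε/8.
Choosing δ = min(1, ε/8) ensures both conditions, hence |(t^2 - 7t) + 10| < ε.

δ = min(1, ε/8)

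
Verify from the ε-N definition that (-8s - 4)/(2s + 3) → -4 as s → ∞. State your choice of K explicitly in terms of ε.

Fix ε > 0. We seek K > 0 such that s > K implies |(-8s - 4)/(2s + 3) + 4| < ε.
(-8s - 4)/(2s + 3) + 4 = (2(-8s - 4) − (-8)(2s + 3)) / (2(2s + 3)) = 16/(2(2s + 3)).
For s > 0 we have 2s + 3 > 2s, so |(-8s - 4)/(2s + 3) + 4| = 16/(2(2s + 3)) < 16/(2·2s) = 4/s.
Thus |(-8s - 4)/(2s + 3) + 4| < ε whenever s > 4/ε.
Take K = 4/ε. If s > K then |(-8s - 4)/(2s + 3) + 4| < 4/s < ε.

K = 4/ε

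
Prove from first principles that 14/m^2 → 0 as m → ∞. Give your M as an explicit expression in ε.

Let ε > 0. For m ≥ 1, |14/m^2 − 0| = 14/m^2.
14/m^2 < ε ⇔ m^2 > 14/ε ⇔ m > (14/ε)^{1/2}.
Take M = (14/ε)^{1/2}. Then m > M implies 14/m^2 < ε.

M = (14/ε)^{1/2}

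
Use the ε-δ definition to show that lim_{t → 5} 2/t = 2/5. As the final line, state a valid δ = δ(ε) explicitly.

δ = min(5/2, (25/4)ε)

Let ε > 0. We seek δ > 0 such that 0 < |t − 5| < δ implies |2/t − (2/5)| < ε.
|2/t − (2/5)| = 2·|5 − t|/(5·|t|) = 2|t − 5|/(5|t|).
Require δ ≤ 5/2 so that |t| > 5 − 5/2 = 5/2, hence 5|t| > 25/2.
Then |2/t − (2/5)| < 2|t − 5|/(25/2), which is < ε when |t − 5| < (25/4)ε.
Take δ = min(5/2, (25/4)ε). Then 0 < |t − 5| < δ gives both |t − 5| < 5/2 and |t − 5| < (25/4)ε, so |2/t − (2/5)| < ε.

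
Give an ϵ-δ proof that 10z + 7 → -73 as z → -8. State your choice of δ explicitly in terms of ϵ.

δ = ϵ/10

Suppose ϵ > 0. We need δ > 0 so that 0 < |z + 8| < δ implies |(10z + 7) + 73| < ϵ.
|(10z + 7) + 73| = |10z + 80| = 10|z + 8|.
Thus it suffices that |z + 8| < ϵ/10.
Choosing δ = ϵ/10 gives |(10z + 7) + 73| = 10|z + 8| < ϵ whenever |z + 8| < δ.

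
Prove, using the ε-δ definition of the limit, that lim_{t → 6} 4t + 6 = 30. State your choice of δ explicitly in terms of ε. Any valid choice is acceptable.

δ = ε/4

Let ε > 0. We need δ > 0 so that 0 < |t − 6| < δ implies |(4t + 6) − 30| < ε.
Since (4t + 6) − 30 = 4(t − 6), we have |(4t + 6) − 30| = 4|t − 6|.
So 4|t − 6| < ε exactly when |t − 6| < ε/4.
Take δ = ε/4. If 0 < |t − 6| < δ then |(4t + 6) − 30| = 4|t − 6| < 4·(ε/4) = ε.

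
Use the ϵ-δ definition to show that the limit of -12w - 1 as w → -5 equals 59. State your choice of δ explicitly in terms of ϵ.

Let ϵ > 0 be given. We need δ > 0 so that 0 < |w + 5| < δ implies |(-12w - 1) − 59| < ϵ.
Since (-12w - 1) − 59 = -12(w + 5), we have |(-12w - 1) − 59| = 12|w + 5|.
Thus it suffices that |w + 5| < ϵ/12.
Take δ = ϵ/12. If 0 < |w + 5| < δ then |(-12w - 1) − 59| = 12|w + 5| < 12·(ϵ/12) = ϵ.

δ = ϵ/12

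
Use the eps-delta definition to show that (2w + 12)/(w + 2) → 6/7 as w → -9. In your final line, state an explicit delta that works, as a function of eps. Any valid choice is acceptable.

delta = min(7/2, (49/16)eps)

Fix eps > 0. We want delta > 0 with 0 < |w + 9| < delta ⇒ |(2w + 12)/(w + 2) − (6/7)| < eps.
Combining over a common denominator, (2w + 12)/(w + 2) − (6/7) = [(2w + 12)·(-7) − (-6)·(w + 2)] / [(-7)·(w + 2)] = -8(w + 9) / ((-7)(w + 2)).
So |(2w + 12)/(w + 2) − (6/7)| = 8|w + 9| / (7·|w + 2|).
Require delta ≤ 7/2, so |w + 2| ≥ |-7| − |w + 9| > 7 − 7/2 = 7/2.
Hence |(2w + 12)/(w + 2) − (6/7)| < 8|w + 9|/(7·(7/2)) = (16/49)|w + 9|, which is < eps once |w + 9| < (49/16)eps.
Take delta = min(7/2, (49/16)eps). Then 0 < |w + 9| < delta forces both bounds, so |(2w + 12)/(w + 2) − (6/7)| < eps.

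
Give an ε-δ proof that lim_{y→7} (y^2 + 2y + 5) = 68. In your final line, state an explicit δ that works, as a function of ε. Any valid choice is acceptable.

δ = min(1, ε/17)

Let ε > 0 be given. We want δ > 0 such that 0 < |y − 7| < δ implies |(y^2 + 2y + 5) − 68| < ε.
(y^2 + 2y + 5) − 68 = y^2 + 2y - 63 = (y − 7)(y + 9).
So |(y^2 + 2y + 5) − 68| = |y − 7|·|y + 9|.
Require δ ≤ 1. Then |y − 7| < 1 gives |y| < 8, and by the triangle inequality |y + 9| ≤ 8 + 9 = 17.
Hence |(y^2 + 2y + 5) − 68| ≤ 17|y − 7| < ε provided |y − 7| < ε/17.
Take δ = min(1, ε/17). Then 0 < |y − 7| < δ gives both |y − 7| < 1 and |y − 7| < ε/17, so |(y^2 + 2y + 5) − 68| < ε.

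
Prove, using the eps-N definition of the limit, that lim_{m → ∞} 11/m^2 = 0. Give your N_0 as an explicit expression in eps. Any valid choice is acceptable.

Suppose eps > 0. For m ≥ 1, |11/m^2 − 0| = 11/m^2.
11/m^2 < eps ⇔ m^2 > 11/eps ⇔ m > (11/eps)^{1/2}.
Take N_0 = (11/eps)^{1/2}. Then m > N_0 implies 11/m^2 < eps.

N_0 = (11/eps)^{1/2}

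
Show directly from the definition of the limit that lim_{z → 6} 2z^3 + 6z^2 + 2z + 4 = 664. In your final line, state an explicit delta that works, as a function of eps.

Let eps > 0. We want delta > 0 such that 0 < |z − 6| < delta implies |(2z^3 + 6z^2 + 2z + 4) − 664| < eps.
(2z^3 + 6z^2 + 2z + 4) − 664 = 2z^3 + 6z^2 + 2z - 660 = (z − 6)(2z^2 + 18z + 110).
So |(2z^3 + 6z^2 + 2z + 4) − 664| = |z − 6|·|2z^2 + 18z + 110|.
Require delta ≤ 1. Then |z − 6| < 1 gives |z| < 7, and by the triangle inequality |2z^2 + 18z + 110| ≤ 2·7^2 + 18·7 + 110 = 334.
Hence |(2z^3 + 6z^2 + 2z + 4) − 664| ≤ 334|z − 6| < eps provided |z − 6| < eps/334.
Take delta = min(1, eps/334). Then 0 < |z − 6| < delta gives both |z − 6| < 1 and |z − 6| < eps/334, so |(2z^3 + 6z^2 + 2z + 4) − 664| < eps.

delta = min(1, eps/334)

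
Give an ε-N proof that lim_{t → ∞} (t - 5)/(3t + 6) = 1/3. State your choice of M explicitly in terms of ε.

Suppose ε > 0. We seek M > 0 such that t > M implies |(t - 5)/(3t + 6) − (1/3)| < ε.
(t - 5)/(3t + 6) − (1/3) = (3(t - 5) − (3t + 6)) / (3(3t + 6)) = -21/(3(3t + 6)).
For t > 0 we have 3t + 6 > 3t, so |(t - 5)/(3t + 6) − (1/3)| = 21/(3(3t + 6)) < 21/(3·3t) = (7/3)/t.
Thus |(t - 5)/(3t + 6) − (1/3)| < ε whenever t > (7/3)/ε.
Take M = (7/3)/ε. If t > M then |(t - 5)/(3t + 6) − (1/3)| < (7/3)/t < ε.

M = (7/3)/ε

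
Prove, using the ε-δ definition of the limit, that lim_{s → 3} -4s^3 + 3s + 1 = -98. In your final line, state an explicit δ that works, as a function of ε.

δ = min(1, ε/145)

Let ε > 0 be given. We want δ > 0 such that 0 < |s − 3| < δ implies |(-4s^3 + 3s + 1) + 98| < ε.
(-4s^3 + 3s + 1) + 98 = -4s^3 + 3s + 99 = (s − 3)(-4s^2 - 12s - 33).
So |(-4s^3 + 3s + 1) + 98| = |s − 3|·|-4s^2 - 12s - 33|.
Assume first that |s − 3| < 1, so |s| < 4. Then |-4s^2 - 12s - 33| ≤ 4·4^2 + 12·4 + 33 = 145.
Hence |(-4s^3 + 3s + 1) + 98| ≤ 145|s − 3| < ε provided |s − 3| < ε/145.
Take δ = min(1, ε/145). Then 0 < |s − 3| < δ gives both |s − 3| < 1 and |s − 3| < ε/145, so |(-4s^3 + 3s + 1) + 98| < ε.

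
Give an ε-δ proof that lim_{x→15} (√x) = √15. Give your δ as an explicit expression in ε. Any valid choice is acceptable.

δ = min(15, √15·ε)

Fix ε > 0. We want δ > 0 such that 0 < |x − 15| < δ implies |√x − √15| < ε.
Rationalise: √x − √15 = (x − 15)/(√x + √15), so |√x − √15| = |x − 15|/(√x + √15).
Restrict δ ≤ 15 so that |x − 15| < 15 forces x > 0, and then √x + √15 > √15.
Hence |√x − √15| < |x − 15|/√15, which is < ε once |x − 15| < √15·ε.
Take δ = min(15, √15·ε). If 0 < |x − 15| < δ then x > 0 and |√x − √15| < |x − 15|/√15 < ε.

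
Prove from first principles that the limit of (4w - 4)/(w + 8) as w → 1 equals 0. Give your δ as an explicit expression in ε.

δ = min(9/2, (9/8)ε)

Suppose ε > 0. We want δ > 0 with 0 < |w − 1| < δ ⇒ |(4w - 4)/(w + 8) − 0| < ε.
Combining over a common denominator, (4w - 4)/(w + 8) − 0 = [(4w - 4)·9 − 0·(w + 8)] / [9·(w + 8)] = 36(w − 1) / (9(w + 8)).
So |(4w - 4)/(w + 8) − 0| = 36|w − 1| / (9·|w + 8|).
Require δ ≤ 9/2, so |w + 8| ≥ |9| − |w − 1| > 9 − 9/2 = 9/2.
Hence |(4w - 4)/(w + 8) − 0| < 36|w − 1|/(9·(9/2)) = (8/9)|w − 1|, which is < ε once |w − 1| < (9/8)ε.
Take δ = min(9/2, (9/8)ε). Then 0 < |w − 1| < δ forces both bounds, so |(4w - 4)/(w + 8) − 0| < ε.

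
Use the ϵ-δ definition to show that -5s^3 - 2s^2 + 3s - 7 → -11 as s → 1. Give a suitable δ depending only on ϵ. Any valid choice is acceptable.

Fix ϵ > 0. We want δ > 0 such that 0 < |s − 1| < δ implies |(-5s^3 - 2s^2 + 3s - 7) + 11| < ϵ.
(-5s^3 - 2s^2 + 3s - 7) + 11 = -5s^3 - 2s^2 + 3s + 4 = (s − 1)(-5s^2 - 7s - 4).
So |(-5s^3 - 2s^2 + 3s - 7) + 11| = |s − 1|·|-5s^2 - 7s - 4|.
Require δ ≤ 1. Then |s − 1| < 1 gives |s| < 2, and by the triangle inequality |-5s^2 - 7s - 4| ≤ 5·2^2 + 7·2 + 4 = 38.
Hence |(-5s^3 - 2s^2 + 3s - 7) + 11| ≤ 38|s − 1| < ϵ provided |s − 1| < ϵ/38.
Take δ = min(1, ϵ/38). Then 0 < |s − 1| < δ gives both |s − 1| < 1 and |s − 1| < ϵ/38, so |(-5s^3 - 2s^2 + 3s - 7) + 11| < ϵ.

δ = min(1, ϵ/38)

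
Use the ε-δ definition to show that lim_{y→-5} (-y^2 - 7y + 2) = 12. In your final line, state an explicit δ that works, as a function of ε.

δ = min(1, ε/8)

Let ε > 0 be given. We want δ > 0 such that 0 < |y + 5| < δ implies |(-y^2 - 7y + 2) − 12| < ε.
(-y^2 - 7y + 2) − 12 = -y^2 - 7y - 10 = (y + 5)(-y - 2).
So |(-y^2 - 7y + 2) − 12| = |y + 5|·|-y - 2|.
Require δ ≤ 1. Then |y + 5| < 1 gives |y| < 6, and by the triangle inequality |-y - 2| ≤ 6 + 2 = 8.
Hence |(-y^2 - 7y + 2) − 12| ≤ 8|y + 5| < ε provided |y + 5| < ε/8.
Choosing δ = min(1, ε/8) ensures both conditions, hence |(-y^2 - 7y + 2) − 12| < ε.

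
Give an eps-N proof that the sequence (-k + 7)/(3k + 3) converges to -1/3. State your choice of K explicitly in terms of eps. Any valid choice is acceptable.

K = (8/3)/eps

Let eps > 0. For k ≥ 1, |(-k + 7)/(3k + 3) + 1/3| = |24|/(3(3k + 3)) = 24/(3(3k + 3)).
Since 3k + 3 ≥ 3k for k ≥ 1, this is ≤ 24/(3·3k) = (8/3)/k.
So |(-k + 7)/(3k + 3) + 1/3| < eps whenever k > (8/3)/eps.
Take K = (8/3)/eps. If k > K then |(-k + 7)/(3k + 3) + 1/3| ≤ (8/3)/k < eps.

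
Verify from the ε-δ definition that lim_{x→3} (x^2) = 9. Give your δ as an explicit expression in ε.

Let ε > 0 be given. We seek δ > 0 with 0 < |x − 3| < δ ⇒ |x^2 − 9| < ε.
Factor: x^2 − 9 = (x − 3)(x + 3), so |x^2 − 9| = |x − 3|·|x + 3|.
Restrict δ ≤ 1. Then |x − 3| < 1 gives |x| < 4, so by the triangle inequality |x + 3| ≤ 4 + 3 = 7.
Hence |x^2 − 9| ≤ 7|x − 3|, which is < ε once |x − 3| < ε/7.
Take δ = min(1, ε/7). If 0 < |x − 3| < δ then both bounds hold and |x^2 − 9| ≤ 7|x − 3| < 7·(ε/7) = ε.

δ = min(1, ε/7)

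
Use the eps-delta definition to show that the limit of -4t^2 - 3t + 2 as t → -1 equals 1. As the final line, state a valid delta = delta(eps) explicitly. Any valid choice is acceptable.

Let eps > 0 be given. We want delta > 0 such that 0 < |t + 1| < delta implies |(-4t^2 - 3t + 2) − 1| < eps.
(-4t^2 - 3t + 2) − 1 = -4t^2 - 3t + 1 = (t + 1)(-4t + 1).
So |(-4t^2 - 3t + 2) − 1| = |t + 1|·|-4t + 1|.
Require delta ≤ 2. Then |t + 1| < 2 gives |t| < 3, and by the triangle inequality |-4t + 1| ≤ 4·3 + 1 = 13.
Hence |(-4t^2 - 3t + 2) − 1| ≤ 13|t + 1| < eps provided |t + 1| < eps/13.
Choosing delta = min(2, eps/13) ensures both conditions, hence |(-4t^2 - 3t + 2) − 1| < eps.

delta = min(2, eps/13)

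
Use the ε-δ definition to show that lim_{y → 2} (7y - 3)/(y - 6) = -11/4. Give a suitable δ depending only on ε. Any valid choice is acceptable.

Fix ε > 0. We want δ > 0 with 0 < |y − 2| < δ ⇒ |(7y - 3)/(y - 6) + 11/4| < ε.
Combining over a common denominator, (7y - 3)/(y - 6) + 11/4 = [(7y - 3)·(-4) − 11·(y - 6)] / [(-4)·(y - 6)] = -39(y − 2) / ((-4)(y - 6)).
So |(7y - 3)/(y - 6) + 11/4| = 39|y − 2| / (4·|y − 6|).
Restrict δ ≤ 2. Then |y − 2| < 2 gives |y − 6| = |(y − 2) + (-4)| ≥ 4 − 2 = 2.
Hence |(7y - 3)/(y - 6) + 11/4| < 39|y − 2|/(4·2) = (39/8)|y − 2|, which is < ε once |y − 2| < (8/39)ε.
Take δ = min(2, (8/39)ε). Then 0 < |y − 2| < δ forces both bounds, so |(7y - 3)/(y - 6) + 11/4| < ε.

δ = min(2, (8/39)ε)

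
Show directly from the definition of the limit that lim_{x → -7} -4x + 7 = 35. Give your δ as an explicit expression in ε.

Let ε > 0. We need δ > 0 so that 0 < |x + 7| < δ implies |(-4x + 7) − 35| < ε.
|(-4x + 7) − 35| = |-4x - 28| = 4|x + 7|.
So 4|x + 7| < ε exactly when |x + 7| < ε/4.
Choosing δ = ε/4 gives |(-4x + 7) − 35| = 4|x + 7| < ε whenever |x + 7| < δ.

δ = ε/4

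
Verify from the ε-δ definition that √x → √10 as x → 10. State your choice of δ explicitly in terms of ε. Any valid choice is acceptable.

δ = min(10, √10·ε)

Suppose ε > 0. We want δ > 0 such that 0 < |x − 10| < δ implies |√x − √10| < ε.
Rationalise: √x − √10 = (x − 10)/(√x + √10), so |√x − √10| = |x − 10|/(√x + √10).
Restrict δ ≤ 10 so that |x − 10| < 10 forces x > 0, and then √x + √10 > √10.
Hence |√x − √10| < |x − 10|/√10, which is < ε once |x − 10| < √10·ε.
Take δ = min(10, √10·ε). If 0 < |x − 10| < δ then x > 0 and |√x − √10| < |x − 10|/√10 < ε.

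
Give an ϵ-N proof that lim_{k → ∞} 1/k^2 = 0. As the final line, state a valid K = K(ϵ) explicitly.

K = (1/ϵ)^{1/2}

Fix ϵ > 0. For k ≥ 1, |1/k^2 − 0| = 1/k^2.
1/k^2 < ϵ ⇔ k^2 > 1/ϵ ⇔ k > (1/ϵ)^{1/2}.
Take K = (1/ϵ)^{1/2}. Then k > K implies 1/k^2 < ϵ.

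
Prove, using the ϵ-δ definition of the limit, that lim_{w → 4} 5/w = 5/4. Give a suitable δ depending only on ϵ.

Let ϵ > 0. We seek δ > 0 such that 0 < |w − 4| < δ implies |5/w − (5/4)| < ϵ.
|5/w − (5/4)| = 5·|4 − w|/(4·|w|) = 5|w − 4|/(4|w|).
Require δ ≤ 2 so that |w| > 4 − 2 = 2, hence 4|w| > 8.
Then |5/w − (5/4)| < 5|w − 4|/8, which is < ϵ when |w − 4| < (8/5)ϵ.
Take δ = min(2, (8/5)ϵ). Then 0 < |w − 4| < δ gives both |w − 4| < 2 and |w − 4| < (8/5)ϵ, so |5/w − (5/4)| < ϵ.

δ = min(2, (8/5)ϵ)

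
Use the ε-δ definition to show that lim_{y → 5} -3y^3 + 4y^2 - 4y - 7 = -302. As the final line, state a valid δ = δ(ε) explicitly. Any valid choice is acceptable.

Suppose ε > 0. We want δ > 0 such that 0 < |y − 5| < δ implies |(-3y^3 + 4y^2 - 4y - 7) + 302| < ε.
(-3y^3 + 4y^2 - 4y - 7) + 302 = -3y^3 + 4y^2 - 4y + 295 = (y − 5)(-3y^2 - 11y - 59).
So |(-3y^3 + 4y^2 - 4y - 7) + 302| = |y − 5|·|-3y^2 - 11y - 59|.
Require δ ≤ 1. Then |y − 5| < 1 gives |y| < 6, and by the triangle inequality |-3y^2 - 11y - 59| ≤ 3·6^2 + 11·6 + 59 = 233.
Hence |(-3y^3 + 4y^2 - 4y - 7) + 302| ≤ 233|y − 5| < ε provided |y − 5| < ε/233.
Choosing δ = min(1, ε/233) ensures both conditions, hence |(-3y^3 + 4y^2 - 4y - 7) + 302| < ε.

δ = min(1, ε/233)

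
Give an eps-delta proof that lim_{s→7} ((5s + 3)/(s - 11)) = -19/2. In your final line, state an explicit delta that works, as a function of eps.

Suppose eps > 0. We want delta > 0 with 0 < |s − 7| < delta ⇒ |(5s + 3)/(s - 11) + 19/2| < eps.
Combining over a common denominator, (5s + 3)/(s - 11) + 19/2 = [(5s + 3)·(-4) − 38·(s - 11)] / [(-4)·(s - 11)] = -58(s − 7) / ((-4)(s - 11)).
So |(5s + 3)/(s - 11) + 19/2| = 58|s − 7| / (4·|s − 11|).
Restrict delta ≤ 2. Then |s − 7| < 2 gives |s − 11| = |(s − 7) + (-4)| ≥ 4 − 2 = 2.
Hence |(5s + 3)/(s - 11) + 19/2| < 58|s − 7|/(4·2) = (29/4)|s − 7|, which is < eps once |s − 7| < (4/29)eps.
Take delta = min(2, (4/29)eps). Then 0 < |s − 7| < delta forces both bounds, so |(5s + 3)/(s - 11) + 19/2| < eps.

delta = min(2, (4/29)eps)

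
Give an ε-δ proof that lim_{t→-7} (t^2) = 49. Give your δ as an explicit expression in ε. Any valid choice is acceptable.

Suppose ε > 0. We seek δ > 0 with 0 < |t + 7| < δ ⇒ |t^2 − 49| < ε.
Factor: t^2 − 49 = (t + 7)(t - 7), so |t^2 − 49| = |t + 7|·|t - 7|.
Impose δ ≤ 2 so that |t| < 9; then |t - 7| ≤ 16.
Hence |t^2 − 49| ≤ 16|t + 7|, which is < ε once |t + 7| < ε/16.
Take δ = min(2, ε/16). If 0 < |t + 7| < δ then both bounds hold and |t^2 − 49| ≤ 16|t + 7| < 16·(ε/16) = ε.

δ = min(2, ε/16)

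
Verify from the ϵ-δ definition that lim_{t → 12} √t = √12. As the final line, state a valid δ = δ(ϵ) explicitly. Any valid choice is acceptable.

δ = min(12, √12·ϵ)

Fix ϵ > 0. We want δ > 0 such that 0 < |t − 12| < δ implies |√t − √12| < ϵ.
Rationalise: √t − √12 = (t − 12)/(√t + √12), so |√t − √12| = |t − 12|/(√t + √12).
Restrict δ ≤ 12 so that |t − 12| < 12 forces t > 0, and then √t + √12 > √12.
Hence |√t − √12| < |t − 12|/√12, which is < ϵ once |t − 12| < √12·ϵ.
Take δ = min(12, √12·ϵ). If 0 < |t − 12| < δ then t > 0 and |√t − √12| < |t − 12|/√12 < ϵ.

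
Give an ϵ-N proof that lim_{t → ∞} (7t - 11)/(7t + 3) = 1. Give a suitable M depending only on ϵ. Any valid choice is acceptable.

M = 2/ϵ

Fix ϵ > 0. We seek M > 0 such that t > M implies |(7t - 11)/(7t + 3) − 1| < ϵ.
(7t - 11)/(7t + 3) − 1 = (7(7t - 11) − 7(7t + 3)) / (7(7t + 3)) = -98/(7(7t + 3)).
For t > 0 we have 7t + 3 > 7t, so |(7t - 11)/(7t + 3) − 1| = 98/(7(7t + 3)) < 98/(7·7t) = 2/t.
Thus |(7t - 11)/(7t + 3) − 1| < ϵ whenever t > 2/ϵ.
Take M = 2/ϵ. If t > M then |(7t - 11)/(7t + 3) − 1| < 2/t < ϵ.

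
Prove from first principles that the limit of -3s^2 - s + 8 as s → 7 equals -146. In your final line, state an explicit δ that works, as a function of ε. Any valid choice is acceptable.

δ = min(1, ε/46)

Let ε > 0. We want δ > 0 such that 0 < |s − 7| < δ implies |(-3s^2 - s + 8) + 146| < ε.
(-3s^2 - s + 8) + 146 = -3s^2 - s + 154 = (s − 7)(-3s - 22).
So |(-3s^2 - s + 8) + 146| = |s − 7|·|-3s - 22|.
Assume first that |s − 7| < 1, so |s| < 8. Then |-3s - 22| ≤ 3·8 + 22 = 46.
Hence |(-3s^2 - s + 8) + 146| ≤ 46|s − 7| < ε provided |s − 7| < ε/46.
Take δ = min(1, ε/46). Then 0 < |s − 7| < δ gives both |s − 7| < 1 and |s − 7| < ε/46, so |(-3s^2 - s + 8) + 146| < ε.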